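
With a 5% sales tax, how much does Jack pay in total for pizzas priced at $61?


Calculate the tax:
5% of $61 = $3.05
Add tax to price:
$61 + $3.05 = $64.05

$64.05


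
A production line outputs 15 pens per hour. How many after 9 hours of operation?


Production rate: 15 pens per hour
Time: 9 hours
Total: 15 x 9 = 135 pens

135 pens


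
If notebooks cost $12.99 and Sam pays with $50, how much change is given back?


Start with the amount paid:
$50
Subtract the price:
$50 - $12.99 = $37.01

$37.01


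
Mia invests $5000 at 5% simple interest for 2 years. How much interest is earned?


Use the formula I = P x R x T / 100
P x R x T = 5000 x 5 x 2 = 50000
I = 50000 / 100 = $500

$500


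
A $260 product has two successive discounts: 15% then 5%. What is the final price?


First discount:
15% of $260 = $39
Price after first discount:
$260 - $39 = $221
Second discount:
5% of $221 = $11.05
Final price:
$221 - $11.05 = $209.95

$209.95


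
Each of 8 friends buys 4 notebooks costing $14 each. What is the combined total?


Cost per person:
4 x $14 = $56
Group total:
8 x $56 = $448

$448


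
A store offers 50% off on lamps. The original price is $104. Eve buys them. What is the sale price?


Calculate the discount amount:
50% of $104 = $52
Subtract from original:
$104 - $52 = $52

$52


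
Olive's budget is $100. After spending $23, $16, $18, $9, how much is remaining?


Add up expenses:
$23 + $16 + $18 + $9 = $66
Subtract from budget:
$100 - $66 = $34

$34


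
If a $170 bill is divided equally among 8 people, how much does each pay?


Total bill: $170
Number of people: 8
Each pays: $170 / 8 = $21.25

$21.25


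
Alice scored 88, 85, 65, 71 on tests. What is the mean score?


Add the scores:
88 + 85 + 65 + 71 = 309
Divide by the number of tests:
309 / 4 = 77.25

77.25


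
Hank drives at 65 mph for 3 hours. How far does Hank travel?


Use the formula: distance = speed x time
Speed = 65 mph, Time = 3 hours
65 x 3 = 195 miles

195 miles


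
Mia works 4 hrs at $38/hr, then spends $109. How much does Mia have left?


Calculate earnings:
4 x $38 = $152
Subtract spending:
$152 - $109 = $43

$43


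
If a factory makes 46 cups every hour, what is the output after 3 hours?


Production rate: 46 cups per hour
Time: 3 hours
Total: 46 x 3 = 138 cups

138 cups


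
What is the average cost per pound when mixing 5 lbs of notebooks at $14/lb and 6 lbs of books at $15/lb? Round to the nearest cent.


Cost of notebooks:
5 x $14 = $70
Cost of books:
6 x $15 = $90
Total cost: $70 + $90 = $160
Total weight: 11 lbs
Average: $160 / 11 = $14.5454... ≈ $14.55/lb

$14.55/lb


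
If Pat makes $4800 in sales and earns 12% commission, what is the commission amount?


Convert rate to decimal:
12% = 0.12
Multiply by sales:
$4800 x 0.12 = $576

$576


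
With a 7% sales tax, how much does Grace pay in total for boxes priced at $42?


Calculate the tax:
7% of $42 = $2.94
Add tax to price:
$42 + $2.94 = $44.94

$44.94


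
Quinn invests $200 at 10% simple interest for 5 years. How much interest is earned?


Use the formula I = P x R x T / 100
P x R x T = 200 x 10 x 5 = 10000
I = 10000 / 100 = $100

$100


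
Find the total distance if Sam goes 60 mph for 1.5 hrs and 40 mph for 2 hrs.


Leg 1 distance:
60 x 1.5 = 90 miles
Leg 2 distance:
40 x 2 = 80 miles
Total distance:
90 + 80 = 170 miles

170 miles


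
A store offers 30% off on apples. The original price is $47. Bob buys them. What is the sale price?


Calculate the discount amount:
30% of $47 = $14.10
Subtract from original:
$47 - $14.10 = $32.90

$32.90


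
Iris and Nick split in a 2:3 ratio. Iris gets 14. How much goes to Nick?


Find the multiplier:
14 / 2 = 7
Apply to Nick's share:
3 x 7 = 21

21


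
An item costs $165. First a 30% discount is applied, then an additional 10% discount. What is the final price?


First discount:
30% of $165 = $49.50
Price after first discount:
$165 - $49.50 = $115.50
Second discount:
10% of $115.50 = $11.55
Final price:
$115.50 - $11.55 = $103.95

$103.95


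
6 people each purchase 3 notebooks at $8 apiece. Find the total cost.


Cost per person:
3 x $8 = $24
Group total:
6 x $24 = $144

$144


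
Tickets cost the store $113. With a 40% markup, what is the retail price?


Calculate the markup amount:
40% of $113 = $45.20
Add to cost:
$113 + $45.20 = $158.20

$158.20


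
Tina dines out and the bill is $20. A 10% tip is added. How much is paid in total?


Calculate the tip:
10% of $20 = $2
Add tip to meal cost:
$20 + $2 = $22

$22


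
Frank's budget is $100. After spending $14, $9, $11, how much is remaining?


Add up expenses:
$14 + $9 + $11 = $34
Subtract from budget:
$100 - $34 = $66

$66


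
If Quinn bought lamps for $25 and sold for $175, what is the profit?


Selling price = $175
Cost price = $25
Profit = selling price - cost price:
Profit = $175 - $25 = $150

$150


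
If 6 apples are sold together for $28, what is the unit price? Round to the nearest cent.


Total cost: $28
Number of items: 6
Unit price: $28 / 6 = $4.6666... ≈ $4.67

$4.67


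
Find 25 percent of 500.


Convert percentage to decimal:
25% = 0.25
Multiply:
500 x 0.25 = 125

125


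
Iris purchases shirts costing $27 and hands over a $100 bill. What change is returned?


Start with the amount paid:
$100
Subtract the price:
$100 - $27 = $73

$73


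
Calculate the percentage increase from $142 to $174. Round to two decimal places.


Find the absolute change:
|174 - 142| = 32
Divide by original and multiply by 100:
32 / 142 x 100 = 22.5352...% ≈ 22.54%

22.54%


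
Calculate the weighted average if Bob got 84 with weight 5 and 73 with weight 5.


Weighted sum:
5 x 84 + 5 x 73 = 785
Total weight:
5 + 5 = 10
Weighted average:
785 / 10 = 78.5

78.5


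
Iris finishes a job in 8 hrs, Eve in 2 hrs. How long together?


Iris's rate: 1/8 of the job per hour
Eve's rate: 1/2 of the job per hour
Combined rate: 1/8 + 1/2 = 5/8 per hour
Time = 1 / (5/8) = 8/5 = 1.6 hours

1.6 hours


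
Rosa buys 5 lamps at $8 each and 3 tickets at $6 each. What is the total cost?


Cost of lamps:
5 x $8 = $40
Cost of tickets:
3 x $6 = $18
Add both:
$40 + $18 = $58

$58


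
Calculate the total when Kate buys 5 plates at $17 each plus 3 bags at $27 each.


Cost of plates:
5 x $17 = $85
Cost of bags:
3 x $27 = $81
Add both:
$85 + $81 = $166

$166


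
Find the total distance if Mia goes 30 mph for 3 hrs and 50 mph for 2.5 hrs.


Leg 1 distance:
30 x 3 = 90 miles
Leg 2 distance:
50 x 2.5 = 125 miles
Total distance:
90 + 125 = 215 miles

215 miles


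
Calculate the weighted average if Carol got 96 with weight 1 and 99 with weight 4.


Weighted sum:
1 x 96 + 4 x 99 = 492
Total weight:
1 + 4 = 5
Weighted average:
492 / 5 = 98.4

98.4


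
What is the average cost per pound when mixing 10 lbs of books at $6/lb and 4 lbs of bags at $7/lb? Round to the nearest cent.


Cost of books:
10 x $6 = $60
Cost of bags:
4 x $7 = $28
Total cost: $60 + $28 = $88
Total weight: 14 lbs
Average: $88 / 14 = $6.2857... ≈ $6.29/lb

$6.29/lb


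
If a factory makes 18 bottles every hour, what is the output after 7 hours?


Production rate: 18 bottles per hour
Time: 7 hours
Total: 18 x 7 = 126 bottles

126 bottles


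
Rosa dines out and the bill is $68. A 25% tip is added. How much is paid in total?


Calculate the tip:
25% of $68 = $17
Add tip to meal cost:
$68 + $17 = $85

$85


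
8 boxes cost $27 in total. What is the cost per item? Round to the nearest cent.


Total cost: $27
Number of items: 8
Unit price: $27 / 8 = $3.375 ≈ $3.38

$3.38


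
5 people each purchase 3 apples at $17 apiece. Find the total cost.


Cost per person:
3 x $17 = $51
Group total:
5 x $51 = $255

$255


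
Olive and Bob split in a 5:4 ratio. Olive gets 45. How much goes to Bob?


Find the multiplier:
45 / 5 = 9
Apply to Bob's share:
4 x 9 = 36

36


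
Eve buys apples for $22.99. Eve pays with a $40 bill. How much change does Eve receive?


Start with the amount paid:
$40
Subtract the price:
$40 - $22.99 = $17.01

$17.01


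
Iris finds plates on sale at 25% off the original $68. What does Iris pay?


Calculate the discount amount:
25% of $68 = $17
Subtract from original:
$68 - $17 = $51

$51


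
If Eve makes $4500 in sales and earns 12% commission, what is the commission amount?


Convert rate to decimal:
12% = 0.12
Multiply by sales:
$4500 x 0.12 = $540

$540


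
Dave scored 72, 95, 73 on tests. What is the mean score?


Add the scores:
72 + 95 + 73 = 240
Divide by the number of tests:
240 / 3 = 80

80


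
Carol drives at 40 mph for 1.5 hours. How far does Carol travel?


Use the formula: distance = speed x time
Speed = 40 mph, Time = 1.5 hours
40 x 1.5 = 60 miles

60 miles


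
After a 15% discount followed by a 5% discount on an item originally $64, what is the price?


First discount:
15% of $64 = $9.60
Price after first discount:
$64 - $9.60 = $54.40
Second discount:
5% of $54.40 = $2.72
Final price:
$54.40 - $2.72 = $51.68

$51.68


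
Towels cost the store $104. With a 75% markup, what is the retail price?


Calculate the markup amount:
75% of $104 = $78
Add to cost:
$104 + $78 = $182

$182


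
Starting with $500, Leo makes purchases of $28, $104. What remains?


Add up expenses:
$28 + $104 = $132
Subtract from budget:
$500 - $132 = $368

$368


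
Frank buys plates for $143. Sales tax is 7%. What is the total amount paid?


Calculate the tax:
7% of $143 = $10.01
Add tax to price:
$143 + $10.01 = $153.01

$153.01


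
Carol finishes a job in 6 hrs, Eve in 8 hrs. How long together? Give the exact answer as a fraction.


Carol's rate: 1/6 of the job per hour
Eve's rate: 1/8 of the job per hour
Combined rate: 1/6 + 1/8 = 7/24 per hour
Time = 1 / (7/24) = 24/7 hours (≈ 3.43 hours)

24/7 hours


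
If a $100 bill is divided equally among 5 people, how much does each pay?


Total bill: $100
Number of people: 5
Each pays: $100 / 5 = $20

$20


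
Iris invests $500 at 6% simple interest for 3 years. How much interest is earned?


Use the formula I = P x R x T / 100
P x R x T = 500 x 6 x 3 = 9000
I = 9000 / 100 = $90

$90


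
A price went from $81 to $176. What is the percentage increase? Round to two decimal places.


Find the absolute change:
|176 - 81| = 95
Divide by original and multiply by 100:
95 / 81 x 100 = 117.2839...% ≈ 117.28%

117.28%


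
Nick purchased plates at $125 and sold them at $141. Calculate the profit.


Selling price = $141
Cost price = $125
Profit = selling price - cost price:
Profit = $141 - $125 = $16

$16


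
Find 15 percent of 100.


Convert percentage to decimal:
15% = 0.15
Multiply:
100 x 0.15 = 15

15


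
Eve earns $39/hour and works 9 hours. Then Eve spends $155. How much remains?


Calculate earnings:
9 x $39 = $351
Subtract spending:
$351 - $155 = $196

$196


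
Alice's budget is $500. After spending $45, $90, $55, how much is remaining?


Add up expenses:
$45 + $90 + $55 = $190
Subtract from budget:
$500 - $190 = $310

$310


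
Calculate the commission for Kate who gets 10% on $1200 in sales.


Convert rate to decimal:
10% = 0.1
Multiply by sales:
$1200 x 0.1 = $120

$120


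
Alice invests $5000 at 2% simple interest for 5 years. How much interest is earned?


Use the formula I = P x R x T / 100
P x R x T = 5000 x 2 x 5 = 50000
I = 50000 / 100 = $500

$500


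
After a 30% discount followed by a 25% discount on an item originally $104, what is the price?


First discount:
30% of $104 = $31.20
Price after first discount:
$104 - $31.20 = $72.80
Second discount:
25% of $72.80 = $18.20
Final price:
$72.80 - $18.20 = $54.60

$54.60


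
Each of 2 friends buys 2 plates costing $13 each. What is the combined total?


Cost per person:
2 x $13 = $26
Group total:
2 x $26 = $52

$52


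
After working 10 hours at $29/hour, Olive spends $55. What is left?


Calculate earnings:
10 x $29 = $290
Subtract spending:
$290 - $55 = $235

$235


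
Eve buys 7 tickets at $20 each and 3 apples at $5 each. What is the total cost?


Cost of tickets:
7 x $20 = $140
Cost of apples:
3 x $5 = $15
Add both:
$140 + $15 = $155

$155


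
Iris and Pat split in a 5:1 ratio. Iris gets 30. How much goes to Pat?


Find the multiplier:
30 / 5 = 6
Apply to Pat's share:
1 x 6 = 6

6


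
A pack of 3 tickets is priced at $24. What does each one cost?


Total cost: $24
Number of items: 3
Unit price: $24 / 3 = $8

$8


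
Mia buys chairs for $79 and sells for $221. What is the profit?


Selling price = $221
Cost price = $79
Profit = selling price - cost price:
Profit = $221 - $79 = $142

$142


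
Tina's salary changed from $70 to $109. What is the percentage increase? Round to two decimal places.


Find the absolute change:
|109 - 70| = 39
Divide by original and multiply by 100:
39 / 70 x 100 = 55.7142...% ≈ 55.71%

55.71%


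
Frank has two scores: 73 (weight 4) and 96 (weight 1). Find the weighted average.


Weighted sum:
4 x 73 + 1 x 96 = 388
Total weight:
4 + 1 = 5
Weighted average:
388 / 5 = 77.6

77.6


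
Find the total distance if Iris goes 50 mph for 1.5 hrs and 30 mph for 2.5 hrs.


Leg 1 distance:
50 x 1.5 = 75 miles
Leg 2 distance:
30 x 2.5 = 75 miles
Total distance:
75 + 75 = 150 miles

150 miles


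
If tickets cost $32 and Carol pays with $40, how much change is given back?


Start with the amount paid:
$40
Subtract the price:
$40 - $32 = $8

$8


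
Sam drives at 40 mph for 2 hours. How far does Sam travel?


Use the formula: distance = speed x time
Speed = 40 mph, Time = 2 hours
40 x 2 = 80 miles

80 miles


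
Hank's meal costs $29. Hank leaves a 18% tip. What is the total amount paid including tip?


Calculate the tip:
18% of $29 = $5.22
Add tip to meal cost:
$29 + $5.22 = $34.22

$34.22


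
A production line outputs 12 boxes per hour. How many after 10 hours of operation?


Production rate: 12 boxes per hour
Time: 10 hours
Total: 12 x 10 = 120 boxes

120 boxes


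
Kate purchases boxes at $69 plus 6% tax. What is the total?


Calculate the tax:
6% of $69 = $4.14
Add tax to price:
$69 + $4.14 = $73.14

$73.14


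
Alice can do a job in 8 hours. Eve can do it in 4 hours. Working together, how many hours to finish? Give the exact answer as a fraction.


Alice's rate: 1/8 of the job per hour
Eve's rate: 1/4 of the job per hour
Combined rate: 1/8 + 1/4 = 3/8 per hour
Time = 1 / (3/8) = 8/3 hours (≈ 2.67 hours)

8/3 hours


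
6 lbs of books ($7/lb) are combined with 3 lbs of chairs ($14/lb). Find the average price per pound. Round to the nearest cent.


Cost of books:
6 x $7 = $42
Cost of chairs:
3 x $14 = $42
Total cost: $42 + $42 = $84
Total weight: 9 lbs
Average: $84 / 9 = $9.3333... ≈ $9.33/lb

$9.33/lb


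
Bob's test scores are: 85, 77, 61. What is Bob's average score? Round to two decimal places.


Add the scores:
85 + 77 + 61 = 223
Divide by the number of tests:
223 / 3 = 74.3333... ≈ 74.33

74.33


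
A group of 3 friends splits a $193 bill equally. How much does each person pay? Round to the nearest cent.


Total bill: $193
Number of people: 3
Each pays: $193 / 3 = $64.3333... ≈ $64.33

$64.33


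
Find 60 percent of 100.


Convert percentage to decimal:
60% = 0.6
Multiply:
100 x 0.6 = 60

60


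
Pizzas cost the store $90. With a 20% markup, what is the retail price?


Calculate the markup amount:
20% of $90 = $18
Add to cost:
$90 + $18 = $108

$108


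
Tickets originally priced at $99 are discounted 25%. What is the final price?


Calculate the discount amount:
25% of $99 = $24.75
Subtract from original:
$99 - $24.75 = $74.25

$74.25


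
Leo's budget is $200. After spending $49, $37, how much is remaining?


Add up expenses:
$49 + $37 = $86
Subtract from budget:
$200 - $86 = $114

$114


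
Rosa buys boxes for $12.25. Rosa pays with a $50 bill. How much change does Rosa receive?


Start with the amount paid:
$50
Subtract the price:
$50 - $12.25 = $37.75

$37.75


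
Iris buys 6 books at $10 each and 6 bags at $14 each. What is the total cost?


Cost of books:
6 x $10 = $60
Cost of bags:
6 x $14 = $84
Add both:
$60 + $84 = $144

$144


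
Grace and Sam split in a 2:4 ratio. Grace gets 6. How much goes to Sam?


Find the multiplier:
6 / 2 = 3
Apply to Sam's share:
4 x 3 = 12

12


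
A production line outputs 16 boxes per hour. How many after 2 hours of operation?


Production rate: 16 boxes per hour
Time: 2 hours
Total: 16 x 2 = 32 boxes

32 boxes


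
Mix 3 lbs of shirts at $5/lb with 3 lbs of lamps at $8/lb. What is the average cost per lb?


Cost of shirts:
3 x $5 = $15
Cost of lamps:
3 x $8 = $24
Total cost: $15 + $24 = $39
Total weight: 6 lbs
Average: $39 / 6 = $6.50/lb

$6.50/lb


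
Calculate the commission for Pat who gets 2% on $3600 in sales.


Convert rate to decimal:
2% = 0.02
Multiply by sales:
$3600 x 0.02 = $72

$72


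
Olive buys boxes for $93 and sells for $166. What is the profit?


Selling price = $166
Cost price = $93
Profit = selling price - cost price:
Profit = $166 - $93 = $73

$73


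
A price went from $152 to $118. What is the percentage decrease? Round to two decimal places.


Find the absolute change:
|118 - 152| = 34
Divide by original and multiply by 100:
34 / 152 x 100 = 22.3684...% ≈ 22.37%

22.37%


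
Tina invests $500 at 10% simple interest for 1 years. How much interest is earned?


Use the formula I = P x R x T / 100
P x R x T = 500 x 10 x 1 = 5000
I = 5000 / 100 = $50

$50


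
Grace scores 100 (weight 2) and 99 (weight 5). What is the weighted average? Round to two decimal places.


Weighted sum:
2 x 100 + 5 x 99 = 695
Total weight:
2 + 5 = 7
Weighted average:
695 / 7 = 99.2857... ≈ 99.29

99.29


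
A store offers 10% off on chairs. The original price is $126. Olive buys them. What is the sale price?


Calculate the discount amount:
10% of $126 = $12.60
Subtract from original:
$126 - $12.60 = $113.40

$113.40


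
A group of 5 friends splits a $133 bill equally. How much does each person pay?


Total bill: $133
Number of people: 5
Each pays: $133 / 5 = $26.60

$26.60


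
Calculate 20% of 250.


Convert percentage to decimal:
20% = 0.2
Multiply:
250 x 0.2 = 50

50


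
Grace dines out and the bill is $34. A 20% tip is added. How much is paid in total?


Calculate the tip:
20% of $34 = $6.80
Add tip to meal cost:
$34 + $6.80 = $40.80

$40.80


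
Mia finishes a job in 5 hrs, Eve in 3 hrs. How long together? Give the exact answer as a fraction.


Mia's rate: 1/5 of the job per hour
Eve's rate: 1/3 of the job per hour
Combined rate: 1/5 + 1/3 = 8/15 per hour
Time = 1 / (8/15) = 15/8 hours (≈ 1.88 hours)

15/8 hours


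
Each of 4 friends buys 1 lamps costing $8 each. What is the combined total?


Cost per person:
1 x $8 = $8
Group total:
4 x $8 = $32

$32


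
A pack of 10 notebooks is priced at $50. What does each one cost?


Total cost: $50
Number of items: 10
Unit price: $50 / 10 = $5

$5


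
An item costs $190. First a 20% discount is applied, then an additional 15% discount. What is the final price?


First discount:
20% of $190 = $38
Price after first discount:
$190 - $38 = $152
Second discount:
15% of $152 = $22.80
Final price:
$152 - $22.80 = $129.20

$129.20


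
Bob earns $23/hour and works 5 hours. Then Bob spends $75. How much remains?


Calculate earnings:
5 x $23 = $115
Subtract spending:
$115 - $75 = $40

$40


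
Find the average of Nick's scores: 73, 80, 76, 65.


Add the scores:
73 + 80 + 76 + 65 = 294
Divide by the number of tests:
294 / 4 = 73.5

73.5


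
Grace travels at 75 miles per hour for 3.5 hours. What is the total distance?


Use the formula: distance = speed x time
Speed = 75 mph, Time = 3.5 hours
75 x 3.5 = 262.5 miles

262.5 miles


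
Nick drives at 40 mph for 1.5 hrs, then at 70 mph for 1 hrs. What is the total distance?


Leg 1 distance:
40 x 1.5 = 60 miles
Leg 2 distance:
70 x 1 = 70 miles
Total distance:
60 + 70 = 130 miles

130 miles


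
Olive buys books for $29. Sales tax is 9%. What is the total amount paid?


Calculate the tax:
9% of $29 = $2.61
Add tax to price:
$29 + $2.61 = $31.61

$31.61


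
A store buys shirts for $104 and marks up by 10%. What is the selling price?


Calculate the markup amount:
10% of $104 = $10.40
Add to cost:
$104 + $10.40 = $114.40

$114.40


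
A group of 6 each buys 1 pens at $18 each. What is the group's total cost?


Cost per person:
1 x $18 = $18
Group total:
6 x $18 = $108

$108


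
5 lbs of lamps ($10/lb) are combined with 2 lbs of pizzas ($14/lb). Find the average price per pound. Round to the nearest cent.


Cost of lamps:
5 x $10 = $50
Cost of pizzas:
2 x $14 = $28
Total cost: $50 + $28 = $78
Total weight: 7 lbs
Average: $78 / 7 = $11.1428... ≈ $11.14/lb

$11.14/lb


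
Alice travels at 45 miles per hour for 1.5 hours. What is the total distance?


Use the formula: distance = speed x time
Speed = 45 mph, Time = 1.5 hours
45 x 1.5 = 67.5 miles

67.5 miles


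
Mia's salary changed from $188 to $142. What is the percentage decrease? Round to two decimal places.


Find the absolute change:
|142 - 188| = 46
Divide by original and multiply by 100:
46 / 188 x 100 = 24.4680...% ≈ 24.47%

24.47%


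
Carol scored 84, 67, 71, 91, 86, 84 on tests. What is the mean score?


Add the scores:
84 + 67 + 71 + 91 + 86 + 84 = 483
Divide by the number of tests:
483 / 6 = 80.5

80.5


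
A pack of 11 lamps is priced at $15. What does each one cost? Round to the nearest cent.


Total cost: $15
Number of items: 11
Unit price: $15 / 11 = $1.3636... ≈ $1.36

$1.36


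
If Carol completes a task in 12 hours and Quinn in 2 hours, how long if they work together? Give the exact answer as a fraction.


Carol's rate: 1/12 of the job per hour
Quinn's rate: 1/2 of the job per hour
Combined rate: 1/12 + 1/2 = 7/12 per hour
Time = 1 / (7/12) = 12/7 hours (≈ 1.71 hours)

12/7 hours


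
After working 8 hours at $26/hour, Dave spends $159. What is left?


Calculate earnings:
8 x $26 = $208
Subtract spending:
$208 - $159 = $49

$49


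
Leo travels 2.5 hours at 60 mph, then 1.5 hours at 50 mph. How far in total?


Leg 1 distance:
60 x 2.5 = 150 miles
Leg 2 distance:
50 x 1.5 = 75 miles
Total distance:
150 + 75 = 225 miles

225 miles


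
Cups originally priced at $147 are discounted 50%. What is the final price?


Calculate the discount amount:
50% of $147 = $73.50
Subtract from original:
$147 - $73.50 = $73.50

$73.50


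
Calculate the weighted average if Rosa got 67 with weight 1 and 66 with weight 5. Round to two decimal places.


Weighted sum:
1 x 67 + 5 x 66 = 397
Total weight:
1 + 5 = 6
Weighted average:
397 / 6 = 66.1666... ≈ 66.17

66.17


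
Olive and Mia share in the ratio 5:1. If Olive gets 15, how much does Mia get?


Find the multiplier:
15 / 5 = 3
Apply to Mia's share:
1 x 3 = 3

3


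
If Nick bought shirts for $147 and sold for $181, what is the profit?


Selling price = $181
Cost price = $147
Profit = selling price - cost price:
Profit = $181 - $147 = $34

$34


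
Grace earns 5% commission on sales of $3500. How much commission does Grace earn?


Convert rate to decimal:
5% = 0.05
Multiply by sales:
$3500 x 0.05 = $175

$175


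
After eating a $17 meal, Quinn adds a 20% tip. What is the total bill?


Calculate the tip:
20% of $17 = $3.40
Add tip to meal cost:
$17 + $3.40 = $20.40

$20.40


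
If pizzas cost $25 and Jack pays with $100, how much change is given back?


Start with the amount paid:
$100
Subtract the price:
$100 - $25 = $75

$75


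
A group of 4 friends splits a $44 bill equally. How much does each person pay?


Total bill: $44
Number of people: 4
Each pays: $44 / 4 = $11

$11


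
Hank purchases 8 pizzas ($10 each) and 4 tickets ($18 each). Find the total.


Cost of pizzas:
8 x $10 = $80
Cost of tickets:
4 x $18 = $72
Add both:
$80 + $72 = $152

$152


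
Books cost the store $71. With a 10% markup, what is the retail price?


Calculate the markup amount:
10% of $71 = $7.10
Add to cost:
$71 + $7.10 = $78.10

$78.10


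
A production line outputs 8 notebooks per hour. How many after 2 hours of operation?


Production rate: 8 notebooks per hour
Time: 2 hours
Total: 8 x 2 = 16 notebooks

16 notebooks


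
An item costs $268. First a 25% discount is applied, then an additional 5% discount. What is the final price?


First discount:
25% of $268 = $67
Price after first discount:
$268 - $67 = $201
Second discount:
5% of $201 = $10.05
Final price:
$201 - $10.05 = $190.95

$190.95


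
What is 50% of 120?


Convert percentage to decimal:
50% = 0.5
Multiply:
120 x 0.5 = 60

60


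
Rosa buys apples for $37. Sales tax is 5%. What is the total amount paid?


Calculate the tax:
5% of $37 = $1.85
Add tax to price:
$37 + $1.85 = $38.85

$38.85


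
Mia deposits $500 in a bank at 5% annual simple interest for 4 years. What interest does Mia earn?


Use the formula I = P x R x T / 100
P x R x T = 500 x 5 x 4 = 10000
I = 10000 / 100 = $100

$100


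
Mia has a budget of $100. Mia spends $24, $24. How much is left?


Add up expenses:
$24 + $24 = $48
Subtract from budget:
$100 - $48 = $52

$52


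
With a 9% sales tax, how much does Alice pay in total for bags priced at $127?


Calculate the tax:
9% of $127 = $11.43
Add tax to price:
$127 + $11.43 = $138.43

$138.43


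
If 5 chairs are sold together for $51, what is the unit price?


Total cost: $51
Number of items: 5
Unit price: $51 / 5 = $10.20

$10.20


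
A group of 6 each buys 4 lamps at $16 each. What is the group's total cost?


Cost per person:
4 x $16 = $64
Group total:
6 x $64 = $384

$384


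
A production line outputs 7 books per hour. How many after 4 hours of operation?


Production rate: 7 books per hour
Time: 4 hours
Total: 7 x 4 = 28 books

28 books


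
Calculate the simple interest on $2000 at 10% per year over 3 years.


Use the formula I = P x R x T / 100
P x R x T = 2000 x 10 x 3 = 60000
I = 60000 / 100 = $600

$600


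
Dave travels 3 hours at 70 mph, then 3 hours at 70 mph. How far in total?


Leg 1 distance:
70 x 3 = 210 miles
Leg 2 distance:
70 x 3 = 210 miles
Total distance:
210 + 210 = 420 miles

420 miles


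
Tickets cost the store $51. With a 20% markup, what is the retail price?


Calculate the markup amount:
20% of $51 = $10.20
Add to cost:
$51 + $10.20 = $61.20

$61.20


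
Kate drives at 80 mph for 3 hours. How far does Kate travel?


Use the formula: distance = speed x time
Speed = 80 mph, Time = 3 hours
80 x 3 = 240 miles

240 miles


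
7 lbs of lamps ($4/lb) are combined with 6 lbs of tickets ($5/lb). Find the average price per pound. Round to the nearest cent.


Cost of lamps:
7 x $4 = $28
Cost of tickets:
6 x $5 = $30
Total cost: $28 + $30 = $58
Total weight: 13 lbs
Average: $58 / 13 = $4.4615... ≈ $4.46/lb

$4.46/lb


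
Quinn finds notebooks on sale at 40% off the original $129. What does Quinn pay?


Calculate the discount amount:
40% of $129 = $51.60
Subtract from original:
$129 - $51.60 = $77.40

$77.40


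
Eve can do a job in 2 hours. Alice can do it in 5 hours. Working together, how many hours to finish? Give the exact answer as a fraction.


Eve's rate: 1/2 of the job per hour
Alice's rate: 1/5 of the job per hour
Combined rate: 1/2 + 1/5 = 7/10 per hour
Time = 1 / (7/10) = 10/7 hours (≈ 1.43 hours)

10/7 hours


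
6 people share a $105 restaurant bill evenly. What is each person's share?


Total bill: $105
Number of people: 6
Each pays: $105 / 6 = $17.50

$17.50


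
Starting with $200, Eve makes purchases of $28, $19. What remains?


Add up expenses:
$28 + $19 = $47
Subtract from budget:
$200 - $47 = $153

$153


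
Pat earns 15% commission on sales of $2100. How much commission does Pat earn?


Convert rate to decimal:
15% = 0.15
Multiply by sales:
$2100 x 0.15 = $315

$315


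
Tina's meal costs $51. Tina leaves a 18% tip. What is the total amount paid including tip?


Calculate the tip:
18% of $51 = $9.18
Add tip to meal cost:
$51 + $9.18 = $60.18

$60.18


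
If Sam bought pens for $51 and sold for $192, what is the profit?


Selling price = $192
Cost price = $51
Profit = selling price - cost price:
Profit = $192 - $51 = $141

$141


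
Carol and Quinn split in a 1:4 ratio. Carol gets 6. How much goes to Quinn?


Find the multiplier:
6 / 1 = 6
Apply to Quinn's share:
4 x 6 = 24

24


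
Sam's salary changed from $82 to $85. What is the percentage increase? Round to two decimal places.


Find the absolute change:
|85 - 82| = 3
Divide by original and multiply by 100:
3 / 82 x 100 = 3.6585...% ≈ 3.66%

3.66%


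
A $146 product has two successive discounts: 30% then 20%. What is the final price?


First discount:
30% of $146 = $43.80
Price after first discount:
$146 - $43.80 = $102.20
Second discount:
20% of $102.20 = $20.44
Final price:
$102.20 - $20.44 = $81.76

$81.76


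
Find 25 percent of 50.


Convert percentage to decimal:
25% = 0.25
Multiply:
50 x 0.25 = 12.5

12.5


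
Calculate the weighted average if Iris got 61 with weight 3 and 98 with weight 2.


Weighted sum:
3 x 61 + 2 x 98 = 379
Total weight:
3 + 2 = 5
Weighted average:
379 / 5 = 75.8

75.8


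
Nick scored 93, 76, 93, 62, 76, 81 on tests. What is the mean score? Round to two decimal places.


Add the scores:
93 + 76 + 93 + 62 + 76 + 81 = 481
Divide by the number of tests:
481 / 6 = 80.1666... ≈ 80.17

80.17


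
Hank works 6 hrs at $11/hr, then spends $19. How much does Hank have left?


Calculate earnings:
6 x $11 = $66
Subtract spending:
$66 - $19 = $47

$47


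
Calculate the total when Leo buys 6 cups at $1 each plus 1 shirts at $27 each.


Cost of cups:
6 x $1 = $6
Cost of shirts:
1 x $27 = $27
Add both:
$6 + $27 = $33

$33


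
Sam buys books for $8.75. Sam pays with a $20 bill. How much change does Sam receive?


Start with the amount paid:
$20
Subtract the price:
$20 - $8.75 = $11.25

$11.25


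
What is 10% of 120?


Convert percentage to decimal:
10% = 0.1
Multiply:
120 x 0.1 = 12

12


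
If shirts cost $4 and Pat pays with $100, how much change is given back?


Start with the amount paid:
$100
Subtract the price:
$100 - $4 = $96

$96


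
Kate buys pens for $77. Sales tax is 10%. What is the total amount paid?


Calculate the tax:
10% of $77 = $7.70
Add tax to price:
$77 + $7.70 = $84.70

$84.70


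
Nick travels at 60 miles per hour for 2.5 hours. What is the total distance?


Use the formula: distance = speed x time
Speed = 60 mph, Time = 2.5 hours
60 x 2.5 = 150 miles

150 miles


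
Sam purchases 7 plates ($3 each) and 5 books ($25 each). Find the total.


Cost of plates:
7 x $3 = $21
Cost of books:
5 x $25 = $125
Add both:
$21 + $125 = $146

$146


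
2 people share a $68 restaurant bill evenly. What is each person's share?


Total bill: $68
Number of people: 2
Each pays: $68 / 2 = $34

$34


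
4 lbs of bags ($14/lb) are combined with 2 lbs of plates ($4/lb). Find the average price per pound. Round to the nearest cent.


Cost of bags:
4 x $14 = $56
Cost of plates:
2 x $4 = $8
Total cost: $56 + $8 = $64
Total weight: 6 lbs
Average: $64 / 6 = $10.6666... ≈ $10.67/lb

$10.67/lb


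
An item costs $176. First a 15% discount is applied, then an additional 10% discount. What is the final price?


First discount:
15% of $176 = $26.40
Price after first discount:
$176 - $26.40 = $149.60
Second discount:
10% of $149.60 = $14.96
Final price:
$149.60 - $14.96 = $134.64

$134.64


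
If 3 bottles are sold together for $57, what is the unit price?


Total cost: $57
Number of items: 3
Unit price: $57 / 3 = $19

$19


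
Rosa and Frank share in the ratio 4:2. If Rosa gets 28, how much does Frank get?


Find the multiplier:
28 / 4 = 7
Apply to Frank's share:
2 x 7 = 14

14


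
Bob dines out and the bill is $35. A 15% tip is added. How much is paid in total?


Calculate the tip:
15% of $35 = $5.25
Add tip to meal cost:
$35 + $5.25 = $40.25

$40.25


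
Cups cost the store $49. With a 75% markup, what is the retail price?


Calculate the markup amount:
75% of $49 = $36.75
Add to cost:
$49 + $36.75 = $85.75

$85.75


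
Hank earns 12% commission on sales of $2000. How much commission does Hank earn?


Convert rate to decimal:
12% = 0.12
Multiply by sales:
$2000 x 0.12 = $240

$240


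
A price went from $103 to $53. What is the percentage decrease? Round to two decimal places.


Find the absolute change:
|53 - 103| = 50
Divide by original and multiply by 100:
50 / 103 x 100 = 48.5436...% ≈ 48.54%

48.54%


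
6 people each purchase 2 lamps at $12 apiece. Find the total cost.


Cost per person:
2 x $12 = $24
Group total:
6 x $24 = $144

$144


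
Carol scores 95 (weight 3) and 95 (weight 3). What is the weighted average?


Weighted sum:
3 x 95 + 3 x 95 = 570
Total weight:
3 + 3 = 6
Weighted average:
570 / 6 = 95

95


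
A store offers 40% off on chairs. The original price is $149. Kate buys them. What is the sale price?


Calculate the discount amount:
40% of $149 = $59.60
Subtract from original:
$149 - $59.60 = $89.40

$89.40


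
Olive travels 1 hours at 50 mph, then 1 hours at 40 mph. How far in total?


Leg 1 distance:
50 x 1 = 50 miles
Leg 2 distance:
40 x 1 = 40 miles
Total distance:
50 + 40 = 90 miles

90 miles


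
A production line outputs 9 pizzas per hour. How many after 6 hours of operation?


Production rate: 9 pizzas per hour
Time: 6 hours
Total: 9 x 6 = 54 pizzas

54 pizzas


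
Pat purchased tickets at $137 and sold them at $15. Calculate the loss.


Selling price = $15
Cost price = $137
Loss = cost price - selling price:
Loss = $137 - $15 = $122

$122


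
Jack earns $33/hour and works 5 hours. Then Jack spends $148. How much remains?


Calculate earnings:
5 x $33 = $165
Subtract spending:
$165 - $148 = $17

$17


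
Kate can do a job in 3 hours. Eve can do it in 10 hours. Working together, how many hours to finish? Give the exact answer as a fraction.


Kate's rate: 1/3 of the job per hour
Eve's rate: 1/10 of the job per hour
Combined rate: 1/3 + 1/10 = 13/30 per hour
Time = 1 / (13/30) = 30/13 hours (≈ 2.31 hours)

30/13 hours


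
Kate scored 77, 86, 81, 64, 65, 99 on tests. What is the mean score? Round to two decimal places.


Add the scores:
77 + 86 + 81 + 64 + 65 + 99 = 472
Divide by the number of tests:
472 / 6 = 78.6666... ≈ 78.67

78.67


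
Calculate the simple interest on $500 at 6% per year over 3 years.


Use the formula I = P x R x T / 100
P x R x T = 500 x 6 x 3 = 9000
I = 9000 / 100 = $90

$90


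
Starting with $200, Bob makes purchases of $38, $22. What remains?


Add up expenses:
$38 + $22 = $60
Subtract from budget:
$200 - $60 = $140

$140


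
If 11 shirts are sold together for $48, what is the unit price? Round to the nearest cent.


Total cost: $48
Number of items: 11
Unit price: $48 / 11 = $4.3636... ≈ $4.36

$4.36


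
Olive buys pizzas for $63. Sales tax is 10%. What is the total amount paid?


Calculate the tax:
10% of $63 = $6.30
Add tax to price:
$63 + $6.30 = $69.30

$69.30


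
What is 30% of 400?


Convert percentage to decimal:
30% = 0.3
Multiply:
400 x 0.3 = 120

120


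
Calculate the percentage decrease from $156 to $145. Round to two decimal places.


Find the absolute change:
|145 - 156| = 11
Divide by original and multiply by 100:
11 / 156 x 100 = 7.0512...% ≈ 7.05%

7.05%


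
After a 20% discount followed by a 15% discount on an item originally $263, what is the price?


First discount:
20% of $263 = $52.60
Price after first discount:
$263 - $52.60 = $210.40
Second discount:
15% of $210.40 = $31.56
Final price:
$210.40 - $31.56 = $178.84

$178.84


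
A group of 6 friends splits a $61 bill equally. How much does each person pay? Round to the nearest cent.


Total bill: $61
Number of people: 6
Each pays: $61 / 6 = $10.1666... ≈ $10.17

$10.17


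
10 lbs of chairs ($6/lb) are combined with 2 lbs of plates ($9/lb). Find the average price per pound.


Cost of chairs:
10 x $6 = $60
Cost of plates:
2 x $9 = $18
Total cost: $60 + $18 = $78
Total weight: 12 lbs
Average: $78 / 12 = $6.50/lb

$6.50/lb


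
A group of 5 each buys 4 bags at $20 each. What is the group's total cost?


Cost per person:
4 x $20 = $80
Group total:
5 x $80 = $400

$400


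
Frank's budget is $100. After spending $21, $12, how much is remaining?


Add up expenses:
$21 + $12 = $33
Subtract from budget:
$100 - $33 = $67

$67


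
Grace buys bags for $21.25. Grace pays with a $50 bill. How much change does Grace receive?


Start with the amount paid:
$50
Subtract the price:
$50 - $21.25 = $28.75

$28.75


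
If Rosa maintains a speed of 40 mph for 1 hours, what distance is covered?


Use the formula: distance = speed x time
Speed = 40 mph, Time = 1 hours
40 x 1 = 40 miles

40 miles


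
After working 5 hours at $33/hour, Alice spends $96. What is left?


Calculate earnings:
5 x $33 = $165
Subtract spending:
$165 - $96 = $69

$69


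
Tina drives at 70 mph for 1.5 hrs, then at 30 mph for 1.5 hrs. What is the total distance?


Leg 1 distance:
70 x 1.5 = 105 miles
Leg 2 distance:
30 x 1.5 = 45 miles
Total distance:
105 + 45 = 150 miles

150 miles


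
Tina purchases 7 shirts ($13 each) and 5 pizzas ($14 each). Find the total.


Cost of shirts:
7 x $13 = $91
Cost of pizzas:
5 x $14 = $70
Add both:
$91 + $70 = $161

$161


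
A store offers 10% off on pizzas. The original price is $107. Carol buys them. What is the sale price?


Calculate the discount amount:
10% of $107 = $10.70
Subtract from original:
$107 - $10.70 = $96.30

$96.30


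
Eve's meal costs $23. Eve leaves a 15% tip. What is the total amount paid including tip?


Calculate the tip:
15% of $23 = $3.45
Add tip to meal cost:
$23 + $3.45 = $26.45

$26.45


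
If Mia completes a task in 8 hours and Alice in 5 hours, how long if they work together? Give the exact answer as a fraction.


Mia's rate: 1/8 of the job per hour
Alice's rate: 1/5 of the job per hour
Combined rate: 1/8 + 1/5 = 13/40 per hour
Time = 1 / (13/40) = 40/13 hours (≈ 3.08 hours)

40/13 hours


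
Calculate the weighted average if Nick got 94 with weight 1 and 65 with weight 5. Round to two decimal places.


Weighted sum:
1 x 94 + 5 x 65 = 419
Total weight:
1 + 5 = 6
Weighted average:
419 / 6 = 69.8333... ≈ 69.83

69.83


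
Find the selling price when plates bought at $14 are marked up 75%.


Calculate the markup amount:
75% of $14 = $10.50
Add to cost:
$14 + $10.50 = $24.50

$24.50


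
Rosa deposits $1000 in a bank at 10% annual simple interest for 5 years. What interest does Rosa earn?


Use the formula I = P x R x T / 100
P x R x T = 1000 x 10 x 5 = 50000
I = 50000 / 100 = $500

$500


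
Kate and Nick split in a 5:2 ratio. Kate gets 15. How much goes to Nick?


Find the multiplier:
15 / 5 = 3
Apply to Nick's share:
2 x 3 = 6

6


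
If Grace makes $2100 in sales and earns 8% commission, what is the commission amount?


Convert rate to decimal:
8% = 0.08
Multiply by sales:
$2100 x 0.08 = $168

$168
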